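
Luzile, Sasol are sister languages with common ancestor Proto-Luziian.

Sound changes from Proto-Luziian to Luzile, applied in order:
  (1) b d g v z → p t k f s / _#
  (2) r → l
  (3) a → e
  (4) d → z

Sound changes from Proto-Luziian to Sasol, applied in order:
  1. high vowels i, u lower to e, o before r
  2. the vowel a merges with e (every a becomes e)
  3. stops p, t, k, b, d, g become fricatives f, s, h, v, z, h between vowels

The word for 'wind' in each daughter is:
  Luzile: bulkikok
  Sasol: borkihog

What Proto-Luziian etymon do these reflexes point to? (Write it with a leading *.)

*burkikog

Position 8: Luzile has k, Sasol has g. Sasol preserves g here (none of its changes turn any other segment into g), so the proto-segment is *g.
Position 3: Luzile has l, Sasol has r. Sasol preserves r here (none of its changes turn any other segment into r), so the proto-segment is *r.
Position 2: Luzile has u, Sasol has o. Luzile preserves u here (none of its changes turn any other segment into u), so the proto-segment is *u.
This points to *burkikog. Verify forward in each daughter:
Luzile: *burkikog
  burkikog → burkikok   [final devoicing]
  burkikok → bulkikok   [unconditioned shift]
  bulkikok (rule 3 does not apply)
  bulkikok (rule 4 does not apply)
  giving Luzile bulkikok.
Sasol: *burkikog > borkikog > borkihog  (by pre-rhotic lowering, intervocalic lenition)
No other proto-form is consistent with every reflex, so the reconstruction is *burkikog.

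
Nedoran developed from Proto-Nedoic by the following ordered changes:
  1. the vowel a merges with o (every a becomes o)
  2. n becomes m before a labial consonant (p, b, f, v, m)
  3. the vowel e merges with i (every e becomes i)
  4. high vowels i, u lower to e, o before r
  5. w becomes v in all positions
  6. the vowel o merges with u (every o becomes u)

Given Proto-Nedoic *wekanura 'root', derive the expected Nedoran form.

Nedoran: start from *wekanura.
  rule 1 (vowel merger): wekanura → wekonuro
  rule 2: no change — wekonuro
  rule 3 (vowel merger): wekonuro → wikonuro
  rule 4 (pre-rhotic lowering): wikonuro → wikonoro
  rule 5 (unconditioned shift): wikonoro → vikonoro
  rule 6 (vowel merger): vikonoro → vikunuru
  ⇒ Nedoran vikunuru

vikunuru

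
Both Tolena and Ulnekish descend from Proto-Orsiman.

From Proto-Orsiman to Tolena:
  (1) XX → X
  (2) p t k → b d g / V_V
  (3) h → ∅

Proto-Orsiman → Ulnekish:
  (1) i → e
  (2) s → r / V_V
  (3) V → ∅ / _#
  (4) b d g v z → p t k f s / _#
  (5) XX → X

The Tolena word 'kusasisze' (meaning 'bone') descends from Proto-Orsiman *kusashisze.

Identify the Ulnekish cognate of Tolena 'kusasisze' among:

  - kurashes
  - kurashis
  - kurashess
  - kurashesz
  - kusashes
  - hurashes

Ulnekish: start from *kusashisze.
  rule 1 (vowel merger): kusashisze → kusashesze
  rule 2 (rhotacism): kusashesze → kurashesze
  rule 3 (apocope): kurashesze → kurashesz
  rule 4 (final devoicing): kurashesz → kurashess
  rule 5 (degemination): kurashess → kurashes
  ⇒ Ulnekish kurashes
Only 'kurashes' matches the regular Ulnekish development of *kusashisze.

kurashes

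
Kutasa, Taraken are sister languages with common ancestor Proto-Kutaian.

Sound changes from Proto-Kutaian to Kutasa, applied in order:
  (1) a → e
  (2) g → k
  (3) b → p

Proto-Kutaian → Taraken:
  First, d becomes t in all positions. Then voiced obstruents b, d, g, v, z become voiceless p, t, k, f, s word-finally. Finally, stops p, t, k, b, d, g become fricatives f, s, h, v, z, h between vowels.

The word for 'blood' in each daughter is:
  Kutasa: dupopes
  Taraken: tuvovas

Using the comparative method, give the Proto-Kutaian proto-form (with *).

Position 1: Kutasa has d, Taraken has t. Kutasa preserves d here (none of its changes turn any other segment into d), so the proto-segment is *d.
Position 6: Kutasa has e, Taraken has a. Taraken preserves a here (none of its changes turn any other segment into a), so the proto-segment is *a.
Position 5: Kutasa has p, Taraken has v. Taking the neighbouring segments as reconstructed: Kutasa p could go back to *p or *b; Taraken v could go back to *b or *v — the one source consistent with every daughter is *b.
Continuing position by position gives *dubobas; check it forward:
Kutasa: *dubobas
  dubobas → dubobes   [vowel merger]
  dubobes (rule 2 does not apply)
  dubobes → dupopes   [unconditioned shift]
  giving Kutasa dupopes.
Taraken: *dubobas
  dubobas → tubobas   [unconditioned shift]
  tubobas (rule 2 does not apply)
  tubobas → tuvovas   [intervocalic lenition]
  giving Taraken tuvovas.
Only *dubobas yields all of Kutasa dupopes, Taraken tuvovas.

*dubobas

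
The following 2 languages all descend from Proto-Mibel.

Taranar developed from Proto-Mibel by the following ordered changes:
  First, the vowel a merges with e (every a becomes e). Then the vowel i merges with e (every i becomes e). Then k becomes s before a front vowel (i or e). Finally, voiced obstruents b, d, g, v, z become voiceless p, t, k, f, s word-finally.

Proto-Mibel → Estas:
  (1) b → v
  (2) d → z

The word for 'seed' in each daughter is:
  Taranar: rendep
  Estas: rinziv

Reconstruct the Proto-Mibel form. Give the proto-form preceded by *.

Position 6: Taranar has p, Estas has v. Taking the neighbouring segments as reconstructed: Taranar p could go back to *p or *b; Estas v could go back to *b or *v — the one source consistent with every daughter is *b.
Position 4: Taranar has d, Estas has z. Taranar preserves d here (none of its changes turn any other segment into d), so the proto-segment is *d.
This points to *rindib. Verify forward in each daughter:
Taranar: *rindib
  rindib (rule 1 does not apply)
  rindib → rendeb   [vowel merger]
  rendeb (rule 3 does not apply)
  rendeb → rendep   [final devoicing]
  giving Taranar rendep.
Estas: *rindib > rindiv > rinziv  (by unconditioned shift, unconditioned shift)
No other proto-form is consistent with every reflex, so the reconstruction is *rindib.

*rindib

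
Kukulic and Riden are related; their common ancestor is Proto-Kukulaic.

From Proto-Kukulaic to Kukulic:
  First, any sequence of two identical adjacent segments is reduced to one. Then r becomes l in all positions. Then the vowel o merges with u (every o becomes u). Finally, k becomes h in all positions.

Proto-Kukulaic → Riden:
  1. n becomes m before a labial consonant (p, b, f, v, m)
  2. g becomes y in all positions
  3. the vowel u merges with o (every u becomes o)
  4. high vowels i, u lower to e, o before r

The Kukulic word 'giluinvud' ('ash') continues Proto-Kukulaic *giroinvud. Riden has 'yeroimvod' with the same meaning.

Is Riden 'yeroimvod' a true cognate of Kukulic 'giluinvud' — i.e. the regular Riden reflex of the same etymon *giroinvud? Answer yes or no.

Derive the expected Riden reflex of *giroinvud:
Riden: *giroinvud
  giroinvud → giroimvud   [nasal place assimilation]
  giroimvud → yiroimvud   [unconditioned shift]
  yiroimvud → yiroimvod   [vowel merger]
  yiroimvod → yeroimvod   [pre-rhotic lowering]
  giving Riden yeroimvod.
Riden 'yeroimvod' matches the regular reflex exactly, so the pair is cognate.

yes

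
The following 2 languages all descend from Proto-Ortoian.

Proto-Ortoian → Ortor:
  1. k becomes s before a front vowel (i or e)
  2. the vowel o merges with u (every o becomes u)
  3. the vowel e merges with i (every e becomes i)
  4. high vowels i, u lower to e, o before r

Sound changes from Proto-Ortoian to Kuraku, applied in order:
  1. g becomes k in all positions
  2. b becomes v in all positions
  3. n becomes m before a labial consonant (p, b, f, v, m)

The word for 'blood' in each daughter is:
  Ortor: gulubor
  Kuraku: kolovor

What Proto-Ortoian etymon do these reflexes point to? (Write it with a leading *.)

Position 4: Ortor has u, Kuraku has o. Kuraku preserves o here (none of its changes turn any other segment into o), so the proto-segment is *o.
Position 2: Ortor has u, Kuraku has o. Kuraku preserves o here (none of its changes turn any other segment into o), so the proto-segment is *o.
Position 1: Ortor has g, Kuraku has k. Ortor preserves g here (none of its changes turn any other segment into g), so the proto-segment is *g.
This points to *golobor. Verify forward in each daughter:
Ortor: start from *golobor.
  rule 1: no change — golobor
  rule 2 (vowel merger): golobor → gulubur
  rule 3: no change — gulubur
  rule 4 (pre-rhotic lowering): gulubur → gulubor
  ⇒ Ortor gulubor
Kuraku: *golobor > kolobor > kolovor  (by unconditioned shift, unconditioned shift)
*golobor is the unique common source.

*golobor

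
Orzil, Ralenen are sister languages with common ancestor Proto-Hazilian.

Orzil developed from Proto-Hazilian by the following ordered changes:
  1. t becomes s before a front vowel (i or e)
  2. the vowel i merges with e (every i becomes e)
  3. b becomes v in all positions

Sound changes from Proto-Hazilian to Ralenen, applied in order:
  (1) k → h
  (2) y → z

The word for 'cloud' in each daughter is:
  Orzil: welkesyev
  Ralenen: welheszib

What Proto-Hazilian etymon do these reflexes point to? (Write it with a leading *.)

Position 9: Orzil has v, Ralenen has b. Ralenen preserves b here (none of its changes turn any other segment into b), so the proto-segment is *b.
Position 7: Orzil has y, Ralenen has z. Orzil preserves y here (none of its changes turn any other segment into y), so the proto-segment is *y.
This points to *welkesyib. Verify forward in each daughter:
Orzil: start from *welkesyib.
  rule 1: no change — welkesyib
  rule 2 (vowel merger): welkesyib → welkesyeb
  rule 3 (unconditioned shift): welkesyeb → welkesyev
  ⇒ Orzil welkesyev
Ralenen: *welkesyib > welhesyib > welheszib  (by unconditioned shift, unconditioned shift)
No other proto-form is consistent with every reflex, so the reconstruction is *welkesyib.

*welkesyib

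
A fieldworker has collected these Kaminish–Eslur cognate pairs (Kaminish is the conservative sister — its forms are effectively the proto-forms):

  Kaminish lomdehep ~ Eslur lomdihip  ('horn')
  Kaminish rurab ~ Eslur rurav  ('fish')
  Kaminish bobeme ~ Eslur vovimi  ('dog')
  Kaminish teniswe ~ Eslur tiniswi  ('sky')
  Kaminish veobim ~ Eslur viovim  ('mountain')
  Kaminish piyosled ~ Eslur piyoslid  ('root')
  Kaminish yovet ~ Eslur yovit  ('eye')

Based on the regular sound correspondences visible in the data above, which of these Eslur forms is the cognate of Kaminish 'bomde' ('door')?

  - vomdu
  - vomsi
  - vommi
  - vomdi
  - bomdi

vomdi

bobeme ~ vovimi — Kaminish b corresponds to Eslur v word-initially before a back vowel.
bobeme ~ vovimi, teniswe ~ tiniswi — Kaminish e corresponds to Eslur i word-finally.
Applying these to Kaminish 'bomde':
  bomde → vomde   (b→v word-initially before a back vowel)
  vomde → vomdi   (e→i word-finally)
So the Eslur cognate is 'vomdi'.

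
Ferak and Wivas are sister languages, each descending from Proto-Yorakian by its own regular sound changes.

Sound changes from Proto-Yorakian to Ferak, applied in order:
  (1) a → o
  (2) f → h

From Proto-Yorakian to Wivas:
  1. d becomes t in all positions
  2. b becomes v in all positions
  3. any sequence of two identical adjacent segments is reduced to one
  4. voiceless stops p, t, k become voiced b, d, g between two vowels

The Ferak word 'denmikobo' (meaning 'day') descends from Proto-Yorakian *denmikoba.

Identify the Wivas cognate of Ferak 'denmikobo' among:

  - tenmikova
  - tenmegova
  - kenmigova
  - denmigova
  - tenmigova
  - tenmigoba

tenmigova

Wivas: *denmikoba
  denmikoba → tenmikoba   [unconditioned shift]
  tenmikoba → tenmikova   [unconditioned shift]
  tenmikova (rule 3 does not apply)
  tenmikova → tenmigova   [intervocalic voicing]
  giving Wivas tenmigova.
Among the options, 'tenmigova' alone shows every Wivas change applied in order.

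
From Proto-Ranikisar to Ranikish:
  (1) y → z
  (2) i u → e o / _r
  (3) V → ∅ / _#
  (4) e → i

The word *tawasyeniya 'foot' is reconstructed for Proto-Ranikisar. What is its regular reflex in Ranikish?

Ranikish: start from *tawasyeniya.
  rule 1 (unconditioned shift): tawasyeniya → tawaszeniza
  rule 2: no change — tawaszeniza
  rule 3 (apocope): tawaszeniza → tawaszeniz
  rule 4 (vowel merger): tawaszeniz → tawasziniz
  ⇒ Ranikish tawasziniz

tawasziniz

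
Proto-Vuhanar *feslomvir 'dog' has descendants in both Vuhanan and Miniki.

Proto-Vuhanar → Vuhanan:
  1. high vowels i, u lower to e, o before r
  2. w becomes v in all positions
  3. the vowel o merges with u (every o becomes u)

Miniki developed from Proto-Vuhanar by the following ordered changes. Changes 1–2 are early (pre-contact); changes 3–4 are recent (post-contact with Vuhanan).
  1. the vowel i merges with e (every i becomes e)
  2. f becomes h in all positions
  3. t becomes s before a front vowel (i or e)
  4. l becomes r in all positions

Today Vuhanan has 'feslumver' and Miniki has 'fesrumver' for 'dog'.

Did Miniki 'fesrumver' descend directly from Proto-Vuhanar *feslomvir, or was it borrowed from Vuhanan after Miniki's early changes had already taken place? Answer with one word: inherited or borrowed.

borrowed

If inherited, *feslomvir would pass through all of Miniki's changes:
Miniki: start from *feslomvir.
  rule 1 (vowel merger): feslomvir → feslomver
  rule 2 (unconditioned shift): feslomver → heslomver
  rule 3: no change — heslomver
  rule 4 (unconditioned shift): heslomver → hesromver
  ⇒ Miniki hesromver
If borrowed from Vuhanan 'feslumver' after the early changes, it would undergo only the recent ones:
  rule 3 (palatalisation): no change (feslumver)
  rule 4 (unconditioned shift): feslumver → fesrumver
  ⇒ as a loan: fesrumver
Miniki 'fesrumver' matches the loan outcome 'fesrumver', not the inherited 'hesromver' — it skipped the early Miniki changes, so it was borrowed from Vuhanan.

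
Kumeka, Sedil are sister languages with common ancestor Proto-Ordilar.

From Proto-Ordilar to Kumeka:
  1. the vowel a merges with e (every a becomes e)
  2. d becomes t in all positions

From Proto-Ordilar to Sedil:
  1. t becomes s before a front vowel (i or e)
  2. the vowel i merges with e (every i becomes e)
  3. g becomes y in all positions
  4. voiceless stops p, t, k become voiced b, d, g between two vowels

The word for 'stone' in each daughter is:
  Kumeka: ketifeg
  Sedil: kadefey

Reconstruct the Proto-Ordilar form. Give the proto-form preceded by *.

Position 3: Kumeka has t, Sedil has d. Taking the neighbouring segments as reconstructed: Kumeka t could go back to *t or *d; Sedil d can only go back to *d — the one source consistent with every daughter is *d.
Position 4: Kumeka has i, Sedil has e. Kumeka preserves i here (none of its changes turn any other segment into i), so the proto-segment is *i.
This points to *kadifeg. Verify forward in each daughter:
Kumeka: start from *kadifeg.
  rule 1 (vowel merger): kadifeg → kedifeg
  rule 2 (unconditioned shift): kedifeg → ketifeg
  ⇒ Kumeka ketifeg
Sedil: start from *kadifeg.
  rule 1: no change — kadifeg
  rule 2 (vowel merger): kadifeg → kadefeg
  rule 3 (unconditioned shift): kadefeg → kadefey
  rule 4: no change — kadefey
  ⇒ Sedil kadefey
No other proto-form is consistent with every reflex, so the reconstruction is *kadifeg.

*kadifeg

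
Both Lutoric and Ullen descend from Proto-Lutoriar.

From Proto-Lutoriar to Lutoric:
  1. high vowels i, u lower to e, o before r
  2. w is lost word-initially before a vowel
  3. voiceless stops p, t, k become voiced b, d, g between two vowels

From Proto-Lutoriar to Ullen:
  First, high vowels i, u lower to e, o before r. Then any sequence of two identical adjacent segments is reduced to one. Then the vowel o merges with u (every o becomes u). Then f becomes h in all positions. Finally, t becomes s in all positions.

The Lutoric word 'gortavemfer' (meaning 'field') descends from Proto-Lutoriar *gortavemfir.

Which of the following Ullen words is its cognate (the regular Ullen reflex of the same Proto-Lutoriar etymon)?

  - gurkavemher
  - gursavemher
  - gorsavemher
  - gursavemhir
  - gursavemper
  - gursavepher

gursavemher

Ullen: *gortavemfir > gortavemfer > gurtavemfer > gurtavemher > gursavemher  (by pre-rhotic lowering, vowel merger, unconditioned shift, unconditioned shift)
Among the options, 'gursavemher' alone shows every Ullen change applied in order.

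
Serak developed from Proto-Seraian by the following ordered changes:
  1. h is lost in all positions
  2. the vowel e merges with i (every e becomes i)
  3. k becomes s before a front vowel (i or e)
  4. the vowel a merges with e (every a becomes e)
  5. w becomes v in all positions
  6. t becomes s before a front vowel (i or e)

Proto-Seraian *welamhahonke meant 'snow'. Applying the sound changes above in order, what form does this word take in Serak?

vilemeonsi

Serak: *welamhahonke
  welamhahonke → welamaonke   [h-loss]
  welamaonke → wilamaonki   [vowel merger]
  wilamaonki → wilamaonsi   [palatalisation]
  wilamaonsi → wilemeonsi   [vowel merger]
  wilemeonsi → vilemeonsi   [unconditioned shift]
  vilemeonsi (rule 6 does not apply)
  giving Serak vilemeonsi.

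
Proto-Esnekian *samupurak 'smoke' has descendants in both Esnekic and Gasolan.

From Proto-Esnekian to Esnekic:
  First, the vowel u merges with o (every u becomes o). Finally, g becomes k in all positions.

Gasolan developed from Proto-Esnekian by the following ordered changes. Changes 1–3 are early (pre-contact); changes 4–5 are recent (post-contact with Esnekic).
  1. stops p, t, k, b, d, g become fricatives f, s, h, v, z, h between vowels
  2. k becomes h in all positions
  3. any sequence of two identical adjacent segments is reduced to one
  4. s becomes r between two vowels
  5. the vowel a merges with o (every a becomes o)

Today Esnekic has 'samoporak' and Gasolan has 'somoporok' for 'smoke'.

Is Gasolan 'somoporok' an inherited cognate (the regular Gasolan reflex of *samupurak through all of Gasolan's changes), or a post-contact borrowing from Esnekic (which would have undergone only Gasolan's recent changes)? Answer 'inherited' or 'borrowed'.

borrowed

If inherited, *samupurak would pass through all of Gasolan's changes:
Gasolan: start from *samupurak.
  rule 1 (intervocalic lenition): samupurak → samufurak
  rule 2 (unconditioned shift): samufurak → samufurah
  rule 3: no change — samufurah
  rule 4: no change — samufurah
  rule 5 (vowel merger): samufurah → somufuroh
  ⇒ Gasolan somufuroh
If borrowed from Esnekic 'samoporak' after the early changes, it would undergo only the recent ones:
  rule 4 (rhotacism): no change (samoporak)
  rule 5 (vowel merger): samoporak → somoporok
  ⇒ as a loan: somoporok
Gasolan 'somoporok' matches the loan outcome 'somoporok', not the inherited 'somufuroh' — it skipped the early Gasolan changes, so it was borrowed from Esnekic.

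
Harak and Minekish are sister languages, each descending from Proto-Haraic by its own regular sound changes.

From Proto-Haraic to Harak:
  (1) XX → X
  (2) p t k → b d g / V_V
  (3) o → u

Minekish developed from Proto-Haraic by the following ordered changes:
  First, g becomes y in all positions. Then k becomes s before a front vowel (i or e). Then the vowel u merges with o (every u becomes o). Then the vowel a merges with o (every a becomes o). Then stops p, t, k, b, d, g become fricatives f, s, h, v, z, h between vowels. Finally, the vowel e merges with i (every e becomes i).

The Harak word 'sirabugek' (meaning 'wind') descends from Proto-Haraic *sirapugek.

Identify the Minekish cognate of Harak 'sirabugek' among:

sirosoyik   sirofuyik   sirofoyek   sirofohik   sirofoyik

Minekish: *sirapugek > sirapuyek > sirapoyek > siropoyek > sirofoyek > sirofoyik  (by unconditioned shift, vowel merger, vowel merger, intervocalic lenition, vowel merger)
Only 'sirofoyik' matches the regular Minekish development of *sirapugek.

sirofoyik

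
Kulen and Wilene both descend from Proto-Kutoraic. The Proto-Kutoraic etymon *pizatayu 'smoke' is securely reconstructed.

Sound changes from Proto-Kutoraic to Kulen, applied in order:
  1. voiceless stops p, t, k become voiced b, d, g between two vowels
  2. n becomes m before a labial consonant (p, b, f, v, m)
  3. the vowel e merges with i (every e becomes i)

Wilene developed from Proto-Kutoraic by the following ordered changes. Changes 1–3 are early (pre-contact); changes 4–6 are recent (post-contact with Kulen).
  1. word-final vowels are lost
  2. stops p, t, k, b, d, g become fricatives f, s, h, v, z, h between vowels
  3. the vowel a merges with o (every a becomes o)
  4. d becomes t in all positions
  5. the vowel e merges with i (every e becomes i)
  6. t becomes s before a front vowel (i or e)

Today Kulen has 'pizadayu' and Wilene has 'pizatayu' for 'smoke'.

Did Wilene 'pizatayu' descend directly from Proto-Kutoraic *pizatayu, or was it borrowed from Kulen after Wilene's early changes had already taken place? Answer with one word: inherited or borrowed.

If inherited, *pizatayu would pass through all of Wilene's changes:
Wilene: *pizatayu
  pizatayu → pizatay   [apocope]
  pizatay → pizasay   [intervocalic lenition]
  pizasay → pizosoy   [vowel merger]
  pizosoy (rule 4 does not apply)
  pizosoy (rule 5 does not apply)
  pizosoy (rule 6 does not apply)
  giving Wilene pizosoy.
If borrowed from Kulen 'pizadayu' after the early changes, it would undergo only the recent ones:
  rule 4 (unconditioned shift): pizadayu → pizatayu
  rule 5 (vowel merger): no change (pizatayu)
  rule 6 (palatalisation): no change (pizatayu)
  ⇒ as a loan: pizatayu
Wilene 'pizatayu' matches the loan outcome 'pizatayu', not the inherited 'pizosoy' — it skipped the early Wilene changes, so it was borrowed from Kulen.

borrowed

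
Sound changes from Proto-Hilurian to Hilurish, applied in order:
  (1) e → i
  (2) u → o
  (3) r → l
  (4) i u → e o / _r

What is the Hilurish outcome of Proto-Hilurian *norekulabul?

nolikolabol

Hilurish: *norekulabul
  norekulabul → norikulabul   [vowel merger]
  norikulabul → norikolabol   [vowel merger]
  norikolabol → nolikolabol   [unconditioned shift]
  nolikolabol (rule 4 does not apply)
  giving Hilurish nolikolabol.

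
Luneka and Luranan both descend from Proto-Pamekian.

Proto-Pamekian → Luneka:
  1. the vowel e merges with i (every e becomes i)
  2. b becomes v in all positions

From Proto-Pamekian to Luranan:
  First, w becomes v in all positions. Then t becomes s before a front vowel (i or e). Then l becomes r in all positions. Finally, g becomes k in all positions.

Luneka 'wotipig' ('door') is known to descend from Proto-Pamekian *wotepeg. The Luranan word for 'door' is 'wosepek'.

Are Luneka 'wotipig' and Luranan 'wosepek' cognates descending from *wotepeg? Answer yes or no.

Derive the expected Luranan reflex of *wotepeg:
Luranan: *wotepeg
  wotepeg → votepeg   [unconditioned shift]
  votepeg → vosepeg   [palatalisation]
  vosepeg (rule 3 does not apply)
  vosepeg → vosepek   [unconditioned shift]
  giving Luranan vosepek.
The regular Luranan reflex would be 'vosepek', but the attested form is 'wosepek'. The correspondence is irregular, so they are not cognates (the Luranan form has a different source).

no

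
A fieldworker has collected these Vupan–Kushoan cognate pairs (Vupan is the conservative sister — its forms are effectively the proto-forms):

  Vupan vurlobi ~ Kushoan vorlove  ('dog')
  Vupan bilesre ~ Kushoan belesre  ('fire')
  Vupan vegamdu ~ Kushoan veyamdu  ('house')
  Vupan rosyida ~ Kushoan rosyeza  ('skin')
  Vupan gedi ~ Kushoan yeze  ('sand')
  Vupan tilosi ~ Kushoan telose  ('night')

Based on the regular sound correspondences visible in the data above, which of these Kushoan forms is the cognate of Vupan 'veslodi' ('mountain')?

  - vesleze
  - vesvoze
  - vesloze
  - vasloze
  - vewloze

vesloze

gedi ~ yeze — Vupan d corresponds to Kushoan z between vowels (before a front vowel).
vurlobi ~ vorlove, gedi ~ yeze — Vupan i corresponds to Kushoan e word-finally.
Applying these to Vupan 'veslodi':
  veslodi → veslozi   (d→z between vowels (before a front vowel))
  veslozi → vesloze   (i→e word-finally)
So the Kushoan cognate is 'vesloze'.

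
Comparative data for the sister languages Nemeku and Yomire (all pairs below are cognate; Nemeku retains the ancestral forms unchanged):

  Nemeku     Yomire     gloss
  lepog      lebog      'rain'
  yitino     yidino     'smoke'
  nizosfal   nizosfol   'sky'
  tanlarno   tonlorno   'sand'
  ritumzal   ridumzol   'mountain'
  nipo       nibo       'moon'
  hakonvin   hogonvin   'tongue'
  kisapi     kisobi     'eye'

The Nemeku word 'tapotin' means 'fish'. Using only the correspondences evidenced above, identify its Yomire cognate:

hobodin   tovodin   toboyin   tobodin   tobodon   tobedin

tobodin

kisapi ~ kisobi — Nemeku a corresponds to Yomire o after a consonant, before a labial obstruent.
lepog ~ lebog, nipo ~ nibo — Nemeku p corresponds to Yomire b between vowels (before a back vowel).
yitino ~ yidino — Nemeku t corresponds to Yomire d between vowels (before a front vowel).
Applying these to Nemeku 'tapotin':
  tapotin → topotin   (a→o after a consonant, before a labial obstruent)
  topotin → tobotin   (p→b between vowels (before a back vowel))
  tobotin → tobodin   (t→d between vowels (before a front vowel))
So the Yomire cognate is 'tobodin'.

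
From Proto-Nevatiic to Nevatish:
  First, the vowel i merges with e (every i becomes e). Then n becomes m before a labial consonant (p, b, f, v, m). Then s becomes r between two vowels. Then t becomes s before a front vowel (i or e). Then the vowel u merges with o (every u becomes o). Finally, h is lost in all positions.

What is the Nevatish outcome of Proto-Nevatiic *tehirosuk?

Nevatish: *tehirosuk > teherosuk > teheroruk > seheroruk > seherorok > seerorok  (by vowel merger, rhotacism, palatalisation, vowel merger, h-loss)

seerorok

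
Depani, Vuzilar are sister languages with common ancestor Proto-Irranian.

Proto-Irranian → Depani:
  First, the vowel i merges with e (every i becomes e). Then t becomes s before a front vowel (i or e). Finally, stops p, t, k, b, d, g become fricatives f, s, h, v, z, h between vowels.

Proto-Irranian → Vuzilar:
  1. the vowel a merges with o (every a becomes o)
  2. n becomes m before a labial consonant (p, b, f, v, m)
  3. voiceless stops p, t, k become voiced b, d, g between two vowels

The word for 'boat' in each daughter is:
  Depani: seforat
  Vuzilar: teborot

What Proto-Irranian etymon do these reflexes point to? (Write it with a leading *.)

*teporat

Position 1: Depani has s, Vuzilar has t. Vuzilar preserves t here (none of its changes turn any other segment into t), so the proto-segment is *t.
Position 6: Depani has a, Vuzilar has o. Depani preserves a here (none of its changes turn any other segment into a), so the proto-segment is *a.
This points to *teporat. Verify forward in each daughter:
Depani: start from *teporat.
  rule 1: no change — teporat
  rule 2 (palatalisation): teporat → seporat
  rule 3 (intervocalic lenition): seporat → seforat
  ⇒ Depani seforat
Vuzilar: *teporat > teporot > teborot  (by vowel merger, intervocalic voicing)
Only *teporat yields all of Depani seforat, Vuzilar teborot.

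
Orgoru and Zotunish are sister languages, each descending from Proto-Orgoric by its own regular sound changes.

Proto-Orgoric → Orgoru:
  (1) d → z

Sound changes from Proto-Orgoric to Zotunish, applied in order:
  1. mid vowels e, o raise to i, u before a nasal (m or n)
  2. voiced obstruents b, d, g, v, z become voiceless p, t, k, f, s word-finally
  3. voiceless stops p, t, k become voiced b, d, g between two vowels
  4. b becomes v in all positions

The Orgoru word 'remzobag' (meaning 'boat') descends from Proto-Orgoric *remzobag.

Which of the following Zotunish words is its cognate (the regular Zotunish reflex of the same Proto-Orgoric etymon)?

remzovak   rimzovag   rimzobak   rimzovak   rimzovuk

rimzovak

Zotunish: *remzobag > rimzobag > rimzobak > rimzovak  (by pre-nasal raising, final devoicing, unconditioned shift)
Among the options, 'rimzovak' alone shows every Zotunish change applied in order.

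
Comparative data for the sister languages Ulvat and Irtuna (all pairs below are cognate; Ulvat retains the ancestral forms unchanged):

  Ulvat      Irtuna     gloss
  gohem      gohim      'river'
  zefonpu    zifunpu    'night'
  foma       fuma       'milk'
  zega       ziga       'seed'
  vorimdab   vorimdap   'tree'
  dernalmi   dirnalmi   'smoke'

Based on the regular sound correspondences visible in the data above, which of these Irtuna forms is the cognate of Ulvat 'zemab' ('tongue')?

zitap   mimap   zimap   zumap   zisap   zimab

gohem ~ gohim — Ulvat e corresponds to Irtuna i after a consonant, before a nasal.
vorimdab ~ vorimdap — Ulvat b corresponds to Irtuna p word-finally.
Applying these to Ulvat 'zemab':
  zemab → zimab   (e→i after a consonant, before a nasal)
  zimab → zimap   (b→p word-finally)
So the Irtuna cognate is 'zimap'.

zimap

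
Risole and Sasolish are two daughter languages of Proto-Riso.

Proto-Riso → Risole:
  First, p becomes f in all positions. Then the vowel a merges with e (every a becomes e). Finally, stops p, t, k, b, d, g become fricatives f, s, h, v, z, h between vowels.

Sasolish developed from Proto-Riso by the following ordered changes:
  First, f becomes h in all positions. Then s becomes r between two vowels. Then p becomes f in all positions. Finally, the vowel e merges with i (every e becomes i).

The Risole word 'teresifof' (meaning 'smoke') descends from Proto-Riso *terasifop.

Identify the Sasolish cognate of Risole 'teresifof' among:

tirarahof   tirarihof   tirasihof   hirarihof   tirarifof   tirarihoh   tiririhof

Sasolish: *terasifop
  terasifop → terasihop   [unconditioned shift]
  terasihop → terarihop   [rhotacism]
  terarihop → terarihof   [unconditioned shift]
  terarihof → tirarihof   [vowel merger]
  giving Sasolish tirarihof.
Among the options, 'tirarihof' alone shows every Sasolish change applied in order.

tirarihof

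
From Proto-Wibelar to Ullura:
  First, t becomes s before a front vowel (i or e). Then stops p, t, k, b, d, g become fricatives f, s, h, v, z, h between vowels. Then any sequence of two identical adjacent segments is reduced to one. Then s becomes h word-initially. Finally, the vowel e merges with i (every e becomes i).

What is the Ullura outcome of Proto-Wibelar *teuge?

hiuhi

Ullura: start from *teuge.
  rule 1 (palatalisation): teuge → seuge
  rule 2 (intervocalic lenition): seuge → seuhe
  rule 3: no change — seuhe
  rule 4 (debuccalisation): seuhe → heuhe
  rule 5 (vowel merger): heuhe → hiuhi
  ⇒ Ullura hiuhi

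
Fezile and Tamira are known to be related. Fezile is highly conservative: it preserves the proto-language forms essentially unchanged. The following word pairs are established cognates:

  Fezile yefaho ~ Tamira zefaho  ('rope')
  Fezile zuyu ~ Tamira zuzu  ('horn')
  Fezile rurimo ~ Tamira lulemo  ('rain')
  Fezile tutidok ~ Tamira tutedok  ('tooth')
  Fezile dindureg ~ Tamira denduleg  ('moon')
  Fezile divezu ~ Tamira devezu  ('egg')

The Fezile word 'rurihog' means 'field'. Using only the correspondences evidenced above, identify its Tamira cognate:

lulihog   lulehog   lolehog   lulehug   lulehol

rurimo ~ lulemo — Fezile r corresponds to Tamira l word-initially before a back vowel.
rurimo ~ lulemo — Fezile r corresponds to Tamira l between vowels (before a front vowel).
tutidok ~ tutedok — Fezile i corresponds to Tamira e after a consonant, before a consonant other than r, m, n, p, b, f, v.
Applying these to Fezile 'rurihog':
  rurihog → lurihog   (r→l word-initially before a back vowel)
  lurihog → lulihog   (r→l between vowels (before a front vowel))
  lulihog → lulehog   (i→e after a consonant, before a consonant other than r, m, n, p, b, f, v)
So the Tamira cognate is 'lulehog'.

lulehog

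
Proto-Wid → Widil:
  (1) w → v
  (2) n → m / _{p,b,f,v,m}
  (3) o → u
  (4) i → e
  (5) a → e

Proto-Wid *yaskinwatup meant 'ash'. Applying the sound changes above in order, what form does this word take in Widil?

Widil: *yaskinwatup > yaskinvatup > yaskimvatup > yaskemvatup > yeskemvetup  (by unconditioned shift, nasal place assimilation, vowel merger, vowel merger)

yeskemvetup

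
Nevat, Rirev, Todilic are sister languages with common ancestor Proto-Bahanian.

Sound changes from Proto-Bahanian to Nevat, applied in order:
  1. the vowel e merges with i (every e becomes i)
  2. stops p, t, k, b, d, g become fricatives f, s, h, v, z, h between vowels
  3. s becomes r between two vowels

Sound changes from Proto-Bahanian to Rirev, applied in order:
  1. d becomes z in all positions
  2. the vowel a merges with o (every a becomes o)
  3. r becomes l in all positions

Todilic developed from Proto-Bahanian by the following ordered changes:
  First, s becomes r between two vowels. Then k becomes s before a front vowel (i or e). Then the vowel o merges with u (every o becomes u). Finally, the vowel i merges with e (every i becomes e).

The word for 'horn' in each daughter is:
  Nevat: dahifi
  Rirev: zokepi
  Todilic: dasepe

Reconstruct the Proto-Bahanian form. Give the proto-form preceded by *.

*dakepi

Position 6: Nevat has i, Rirev has i, Todilic has e. Rirev preserves i here (none of its changes turn any other segment into i), so the proto-segment is *i.
Position 4: Nevat has i, Rirev has e, Todilic has e. Rirev preserves e here (none of its changes turn any other segment into e), so the proto-segment is *e.
Continuing position by position gives *dakepi; check it forward:
Nevat: *dakepi > dakipi > dahifi  (by vowel merger, intervocalic lenition)
Rirev: *dakepi > zakepi > zokepi  (by unconditioned shift, vowel merger)
Todilic: *dakepi
  dakepi (rule 1 does not apply)
  dakepi → dasepi   [palatalisation]
  dasepi (rule 3 does not apply)
  dasepi → dasepe   [vowel merger]
  giving Todilic dasepe.
*dakepi is the unique common source.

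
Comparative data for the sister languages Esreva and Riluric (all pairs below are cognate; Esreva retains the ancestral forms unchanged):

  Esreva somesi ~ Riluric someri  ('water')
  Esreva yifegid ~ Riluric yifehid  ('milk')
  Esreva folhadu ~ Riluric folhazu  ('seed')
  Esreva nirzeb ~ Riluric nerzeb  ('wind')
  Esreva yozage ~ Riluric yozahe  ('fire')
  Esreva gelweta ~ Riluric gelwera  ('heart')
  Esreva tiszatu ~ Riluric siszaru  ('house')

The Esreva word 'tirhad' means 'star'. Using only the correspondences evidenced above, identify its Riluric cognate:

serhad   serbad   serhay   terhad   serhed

tiszatu ~ siszaru — Esreva t corresponds to Riluric s word-initially before a front vowel.
nirzeb ~ nerzeb — Esreva i corresponds to Riluric e after a consonant, before r.
Applying these to Esreva 'tirhad':
  tirhad → sirhad   (t→s word-initially before a front vowel)
  sirhad → serhad   (i→e after a consonant, before r)
So the Riluric cognate is 'serhad'.

serhad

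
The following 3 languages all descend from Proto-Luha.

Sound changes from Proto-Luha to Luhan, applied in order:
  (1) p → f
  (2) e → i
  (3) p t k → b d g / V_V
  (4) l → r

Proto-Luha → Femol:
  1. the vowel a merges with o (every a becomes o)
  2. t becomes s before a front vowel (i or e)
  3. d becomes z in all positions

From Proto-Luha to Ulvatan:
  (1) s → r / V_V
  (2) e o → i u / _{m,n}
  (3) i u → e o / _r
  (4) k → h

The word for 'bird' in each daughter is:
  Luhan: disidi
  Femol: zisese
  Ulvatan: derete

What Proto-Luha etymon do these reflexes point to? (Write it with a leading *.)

Position 4: Luhan has i, Femol has e, Ulvatan has e. Femol preserves e here (none of its changes turn any other segment into e), so the proto-segment is *e.
Position 6: Luhan has i, Femol has e, Ulvatan has e. Femol preserves e here (none of its changes turn any other segment into e), so the proto-segment is *e.
Position 1: Luhan has d, Femol has z, Ulvatan has d. Ulvatan preserves d here (none of its changes turn any other segment into d), so the proto-segment is *d.
Verify the candidate proto-form against each daughter:
Luhan: *disete
  disete (rule 1 does not apply)
  disete → disiti   [vowel merger]
  disiti → disidi   [intervocalic voicing]
  disidi (rule 4 does not apply)
  giving Luhan disidi.
Femol: *disete > disese > zisese  (by palatalisation, unconditioned shift)
Ulvatan: *disete
  disete → direte   [rhotacism]
  direte (rule 2 does not apply)
  direte → derete   [pre-rhotic lowering]
  derete (rule 4 does not apply)
  giving Ulvatan derete.
*disete is the unique common source.

*disete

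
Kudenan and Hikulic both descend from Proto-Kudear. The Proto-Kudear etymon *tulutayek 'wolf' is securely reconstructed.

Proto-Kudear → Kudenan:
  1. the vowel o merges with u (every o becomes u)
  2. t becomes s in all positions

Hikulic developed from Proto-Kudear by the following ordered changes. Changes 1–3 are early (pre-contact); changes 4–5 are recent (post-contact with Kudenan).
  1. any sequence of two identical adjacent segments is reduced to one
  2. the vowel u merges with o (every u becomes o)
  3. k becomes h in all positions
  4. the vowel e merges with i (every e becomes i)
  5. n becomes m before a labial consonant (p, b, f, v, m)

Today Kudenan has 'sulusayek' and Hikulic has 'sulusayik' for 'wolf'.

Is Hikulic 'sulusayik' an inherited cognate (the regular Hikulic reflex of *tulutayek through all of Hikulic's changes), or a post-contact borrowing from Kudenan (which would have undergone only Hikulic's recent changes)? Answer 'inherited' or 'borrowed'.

borrowed

If inherited, *tulutayek would pass through all of Hikulic's changes:
Hikulic: start from *tulutayek.
  rule 1: no change — tulutayek
  rule 2 (vowel merger): tulutayek → tolotayek
  rule 3 (unconditioned shift): tolotayek → tolotayeh
  rule 4 (vowel merger): tolotayeh → tolotayih
  rule 5: no change — tolotayih
  ⇒ Hikulic tolotayih
If borrowed from Kudenan 'sulusayek' after the early changes, it would undergo only the recent ones:
  rule 4 (vowel merger): sulusayek → sulusayik
  rule 5 (nasal place assimilation): no change (sulusayik)
  ⇒ as a loan: sulusayik
Hikulic 'sulusayik' matches the loan outcome 'sulusayik', not the inherited 'tolotayih' — it skipped the early Hikulic changes, so it was borrowed from Kudenan.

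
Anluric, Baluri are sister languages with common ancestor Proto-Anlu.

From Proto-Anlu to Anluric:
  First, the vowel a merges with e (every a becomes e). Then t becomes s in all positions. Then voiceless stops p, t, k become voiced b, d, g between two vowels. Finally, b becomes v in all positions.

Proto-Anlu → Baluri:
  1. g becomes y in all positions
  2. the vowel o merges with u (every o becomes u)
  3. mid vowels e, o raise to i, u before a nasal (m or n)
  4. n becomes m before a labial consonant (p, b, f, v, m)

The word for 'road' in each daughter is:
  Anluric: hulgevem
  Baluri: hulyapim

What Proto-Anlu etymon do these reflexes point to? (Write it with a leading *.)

Position 7: Anluric has e, Baluri has i. Taking the neighbouring segments as reconstructed: Anluric e could go back to *a or *e; Baluri i could go back to *e or *i — the one source consistent with every daughter is *e.
Position 6: Anluric has v, Baluri has p. Baluri preserves p here (none of its changes turn any other segment into p), so the proto-segment is *p.
This points to *hulgapem. Verify forward in each daughter:
Anluric: *hulgapem > hulgepem > hulgebem > hulgevem  (by vowel merger, intervocalic voicing, unconditioned shift)
Baluri: *hulgapem > hulyapem > hulyapim  (by unconditioned shift, pre-nasal raising)
Only *hulgapem yields all of Anluric hulgevem, Baluri hulyapim.

*hulgapem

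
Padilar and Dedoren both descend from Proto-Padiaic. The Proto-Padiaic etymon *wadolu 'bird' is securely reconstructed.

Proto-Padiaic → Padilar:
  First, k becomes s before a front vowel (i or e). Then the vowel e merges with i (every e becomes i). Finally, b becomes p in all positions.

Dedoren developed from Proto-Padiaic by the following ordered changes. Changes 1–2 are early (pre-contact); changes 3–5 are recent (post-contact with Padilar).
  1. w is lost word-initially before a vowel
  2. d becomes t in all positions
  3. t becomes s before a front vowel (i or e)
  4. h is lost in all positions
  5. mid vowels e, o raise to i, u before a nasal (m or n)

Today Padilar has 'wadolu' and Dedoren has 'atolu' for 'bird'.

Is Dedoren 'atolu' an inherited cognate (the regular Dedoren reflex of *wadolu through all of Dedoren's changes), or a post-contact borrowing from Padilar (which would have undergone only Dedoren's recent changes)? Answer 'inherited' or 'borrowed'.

If inherited, *wadolu would pass through all of Dedoren's changes:
Dedoren: start from *wadolu.
  rule 1 (glide loss): wadolu → adolu
  rule 2 (unconditioned shift): adolu → atolu
  rule 3: no change — atolu
  rule 4: no change — atolu
  rule 5: no change — atolu
  ⇒ Dedoren atolu
If borrowed from Padilar 'wadolu' after the early changes, it would undergo only the recent ones:
  rule 3 (palatalisation): no change (wadolu)
  rule 4 (h-loss): no change (wadolu)
  rule 5 (pre-nasal raising): no change (wadolu)
  ⇒ as a loan: wadolu
Dedoren 'atolu' matches the inherited outcome exactly, so it is an inherited cognate, not a loan.

inherited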